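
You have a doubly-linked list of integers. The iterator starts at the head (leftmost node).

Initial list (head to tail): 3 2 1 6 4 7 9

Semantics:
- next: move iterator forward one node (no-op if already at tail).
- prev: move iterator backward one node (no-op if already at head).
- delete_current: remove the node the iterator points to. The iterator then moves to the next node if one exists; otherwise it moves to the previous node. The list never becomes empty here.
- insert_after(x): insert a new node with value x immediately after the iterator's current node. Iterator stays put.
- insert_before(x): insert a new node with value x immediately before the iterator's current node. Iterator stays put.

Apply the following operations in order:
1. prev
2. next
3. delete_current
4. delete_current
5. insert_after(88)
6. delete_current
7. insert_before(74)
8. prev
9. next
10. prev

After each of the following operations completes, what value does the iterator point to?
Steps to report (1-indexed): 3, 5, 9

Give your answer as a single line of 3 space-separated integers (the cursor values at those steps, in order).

Answer: 1 6 88

Derivation:
After 1 (prev): list=[3, 2, 1, 6, 4, 7, 9] cursor@3
After 2 (next): list=[3, 2, 1, 6, 4, 7, 9] cursor@2
After 3 (delete_current): list=[3, 1, 6, 4, 7, 9] cursor@1
After 4 (delete_current): list=[3, 6, 4, 7, 9] cursor@6
After 5 (insert_after(88)): list=[3, 6, 88, 4, 7, 9] cursor@6
After 6 (delete_current): list=[3, 88, 4, 7, 9] cursor@88
After 7 (insert_before(74)): list=[3, 74, 88, 4, 7, 9] cursor@88
After 8 (prev): list=[3, 74, 88, 4, 7, 9] cursor@74
After 9 (next): list=[3, 74, 88, 4, 7, 9] cursor@88
After 10 (prev): list=[3, 74, 88, 4, 7, 9] cursor@74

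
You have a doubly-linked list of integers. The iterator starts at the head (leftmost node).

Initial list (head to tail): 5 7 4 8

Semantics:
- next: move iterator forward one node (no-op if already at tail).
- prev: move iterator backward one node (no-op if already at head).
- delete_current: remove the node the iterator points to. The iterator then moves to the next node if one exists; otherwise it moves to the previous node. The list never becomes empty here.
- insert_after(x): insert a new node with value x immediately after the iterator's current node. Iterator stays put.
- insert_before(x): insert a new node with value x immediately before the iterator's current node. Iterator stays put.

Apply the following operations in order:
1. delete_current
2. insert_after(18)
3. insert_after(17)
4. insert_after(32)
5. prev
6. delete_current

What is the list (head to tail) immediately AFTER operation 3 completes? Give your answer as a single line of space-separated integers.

After 1 (delete_current): list=[7, 4, 8] cursor@7
After 2 (insert_after(18)): list=[7, 18, 4, 8] cursor@7
After 3 (insert_after(17)): list=[7, 17, 18, 4, 8] cursor@7

Answer: 7 17 18 4 8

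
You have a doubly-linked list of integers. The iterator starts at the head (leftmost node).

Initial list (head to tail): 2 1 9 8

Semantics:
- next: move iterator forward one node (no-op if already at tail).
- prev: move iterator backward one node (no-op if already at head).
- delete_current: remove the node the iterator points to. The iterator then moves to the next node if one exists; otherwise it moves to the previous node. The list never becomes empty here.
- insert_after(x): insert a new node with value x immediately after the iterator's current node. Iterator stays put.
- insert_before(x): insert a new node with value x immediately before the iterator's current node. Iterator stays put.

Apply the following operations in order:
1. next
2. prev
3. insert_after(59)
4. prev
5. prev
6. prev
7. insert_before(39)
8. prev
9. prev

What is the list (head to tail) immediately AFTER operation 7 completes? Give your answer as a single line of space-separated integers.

After 1 (next): list=[2, 1, 9, 8] cursor@1
After 2 (prev): list=[2, 1, 9, 8] cursor@2
After 3 (insert_after(59)): list=[2, 59, 1, 9, 8] cursor@2
After 4 (prev): list=[2, 59, 1, 9, 8] cursor@2
After 5 (prev): list=[2, 59, 1, 9, 8] cursor@2
After 6 (prev): list=[2, 59, 1, 9, 8] cursor@2
After 7 (insert_before(39)): list=[39, 2, 59, 1, 9, 8] cursor@2

Answer: 39 2 59 1 9 8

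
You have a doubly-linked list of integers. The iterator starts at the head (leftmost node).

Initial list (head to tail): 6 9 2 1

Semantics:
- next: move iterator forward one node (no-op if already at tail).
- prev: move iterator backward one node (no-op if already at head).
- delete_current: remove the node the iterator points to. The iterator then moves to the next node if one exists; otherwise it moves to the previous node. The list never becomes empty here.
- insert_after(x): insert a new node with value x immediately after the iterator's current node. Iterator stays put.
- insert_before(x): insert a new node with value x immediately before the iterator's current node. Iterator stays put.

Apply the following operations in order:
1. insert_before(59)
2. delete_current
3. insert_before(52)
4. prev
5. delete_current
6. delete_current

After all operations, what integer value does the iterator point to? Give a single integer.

Answer: 2

Derivation:
After 1 (insert_before(59)): list=[59, 6, 9, 2, 1] cursor@6
After 2 (delete_current): list=[59, 9, 2, 1] cursor@9
After 3 (insert_before(52)): list=[59, 52, 9, 2, 1] cursor@9
After 4 (prev): list=[59, 52, 9, 2, 1] cursor@52
After 5 (delete_current): list=[59, 9, 2, 1] cursor@9
After 6 (delete_current): list=[59, 2, 1] cursor@2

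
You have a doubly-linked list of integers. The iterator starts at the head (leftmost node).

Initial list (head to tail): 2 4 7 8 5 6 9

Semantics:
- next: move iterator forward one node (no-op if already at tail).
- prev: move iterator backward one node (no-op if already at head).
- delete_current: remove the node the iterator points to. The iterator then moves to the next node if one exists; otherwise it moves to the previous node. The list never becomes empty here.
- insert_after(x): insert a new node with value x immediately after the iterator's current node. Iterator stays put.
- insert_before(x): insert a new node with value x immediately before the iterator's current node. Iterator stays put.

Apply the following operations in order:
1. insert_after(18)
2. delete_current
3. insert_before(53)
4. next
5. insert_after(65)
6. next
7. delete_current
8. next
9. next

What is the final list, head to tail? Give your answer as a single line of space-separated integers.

After 1 (insert_after(18)): list=[2, 18, 4, 7, 8, 5, 6, 9] cursor@2
After 2 (delete_current): list=[18, 4, 7, 8, 5, 6, 9] cursor@18
After 3 (insert_before(53)): list=[53, 18, 4, 7, 8, 5, 6, 9] cursor@18
After 4 (next): list=[53, 18, 4, 7, 8, 5, 6, 9] cursor@4
After 5 (insert_after(65)): list=[53, 18, 4, 65, 7, 8, 5, 6, 9] cursor@4
After 6 (next): list=[53, 18, 4, 65, 7, 8, 5, 6, 9] cursor@65
After 7 (delete_current): list=[53, 18, 4, 7, 8, 5, 6, 9] cursor@7
After 8 (next): list=[53, 18, 4, 7, 8, 5, 6, 9] cursor@8
After 9 (next): list=[53, 18, 4, 7, 8, 5, 6, 9] cursor@5

Answer: 53 18 4 7 8 5 6 9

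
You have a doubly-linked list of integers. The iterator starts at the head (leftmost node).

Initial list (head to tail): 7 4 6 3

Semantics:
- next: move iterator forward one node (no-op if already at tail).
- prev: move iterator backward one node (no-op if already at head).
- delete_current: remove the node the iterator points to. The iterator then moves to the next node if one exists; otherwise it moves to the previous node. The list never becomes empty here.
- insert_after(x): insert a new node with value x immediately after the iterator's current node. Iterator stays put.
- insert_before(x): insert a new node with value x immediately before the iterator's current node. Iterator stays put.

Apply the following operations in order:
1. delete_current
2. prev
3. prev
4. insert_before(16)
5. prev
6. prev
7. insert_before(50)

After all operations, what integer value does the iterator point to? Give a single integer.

Answer: 16

Derivation:
After 1 (delete_current): list=[4, 6, 3] cursor@4
After 2 (prev): list=[4, 6, 3] cursor@4
After 3 (prev): list=[4, 6, 3] cursor@4
After 4 (insert_before(16)): list=[16, 4, 6, 3] cursor@4
After 5 (prev): list=[16, 4, 6, 3] cursor@16
After 6 (prev): list=[16, 4, 6, 3] cursor@16
After 7 (insert_before(50)): list=[50, 16, 4, 6, 3] cursor@16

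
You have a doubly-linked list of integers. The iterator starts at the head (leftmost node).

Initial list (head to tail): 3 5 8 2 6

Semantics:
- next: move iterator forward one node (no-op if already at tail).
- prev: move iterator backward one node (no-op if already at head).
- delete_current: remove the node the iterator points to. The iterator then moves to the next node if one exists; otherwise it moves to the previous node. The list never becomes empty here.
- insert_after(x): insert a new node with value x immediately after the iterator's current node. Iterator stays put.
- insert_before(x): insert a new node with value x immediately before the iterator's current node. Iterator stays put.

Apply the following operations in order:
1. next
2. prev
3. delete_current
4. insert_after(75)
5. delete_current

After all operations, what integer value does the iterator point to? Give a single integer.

After 1 (next): list=[3, 5, 8, 2, 6] cursor@5
After 2 (prev): list=[3, 5, 8, 2, 6] cursor@3
After 3 (delete_current): list=[5, 8, 2, 6] cursor@5
After 4 (insert_after(75)): list=[5, 75, 8, 2, 6] cursor@5
After 5 (delete_current): list=[75, 8, 2, 6] cursor@75

Answer: 75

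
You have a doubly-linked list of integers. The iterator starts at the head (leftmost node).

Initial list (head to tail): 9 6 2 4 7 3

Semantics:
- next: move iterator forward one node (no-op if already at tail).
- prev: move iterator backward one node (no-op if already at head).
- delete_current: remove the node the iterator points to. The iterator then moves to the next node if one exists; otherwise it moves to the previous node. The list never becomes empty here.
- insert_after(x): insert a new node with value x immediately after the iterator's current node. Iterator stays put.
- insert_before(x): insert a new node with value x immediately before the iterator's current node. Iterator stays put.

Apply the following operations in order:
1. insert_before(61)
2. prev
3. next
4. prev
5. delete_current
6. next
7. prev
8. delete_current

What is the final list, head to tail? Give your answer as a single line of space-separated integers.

Answer: 6 2 4 7 3

Derivation:
After 1 (insert_before(61)): list=[61, 9, 6, 2, 4, 7, 3] cursor@9
After 2 (prev): list=[61, 9, 6, 2, 4, 7, 3] cursor@61
After 3 (next): list=[61, 9, 6, 2, 4, 7, 3] cursor@9
After 4 (prev): list=[61, 9, 6, 2, 4, 7, 3] cursor@61
After 5 (delete_current): list=[9, 6, 2, 4, 7, 3] cursor@9
After 6 (next): list=[9, 6, 2, 4, 7, 3] cursor@6
After 7 (prev): list=[9, 6, 2, 4, 7, 3] cursor@9
After 8 (delete_current): list=[6, 2, 4, 7, 3] cursor@6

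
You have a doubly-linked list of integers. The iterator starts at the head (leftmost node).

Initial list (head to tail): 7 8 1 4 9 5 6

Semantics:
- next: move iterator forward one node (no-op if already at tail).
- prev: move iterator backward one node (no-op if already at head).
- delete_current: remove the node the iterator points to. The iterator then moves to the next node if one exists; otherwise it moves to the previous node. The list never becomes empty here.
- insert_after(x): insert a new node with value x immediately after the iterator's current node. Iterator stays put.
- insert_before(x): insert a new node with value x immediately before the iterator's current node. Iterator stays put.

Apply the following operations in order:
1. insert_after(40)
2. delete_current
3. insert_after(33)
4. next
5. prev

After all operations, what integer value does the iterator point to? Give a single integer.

After 1 (insert_after(40)): list=[7, 40, 8, 1, 4, 9, 5, 6] cursor@7
After 2 (delete_current): list=[40, 8, 1, 4, 9, 5, 6] cursor@40
After 3 (insert_after(33)): list=[40, 33, 8, 1, 4, 9, 5, 6] cursor@40
After 4 (next): list=[40, 33, 8, 1, 4, 9, 5, 6] cursor@33
After 5 (prev): list=[40, 33, 8, 1, 4, 9, 5, 6] cursor@40

Answer: 40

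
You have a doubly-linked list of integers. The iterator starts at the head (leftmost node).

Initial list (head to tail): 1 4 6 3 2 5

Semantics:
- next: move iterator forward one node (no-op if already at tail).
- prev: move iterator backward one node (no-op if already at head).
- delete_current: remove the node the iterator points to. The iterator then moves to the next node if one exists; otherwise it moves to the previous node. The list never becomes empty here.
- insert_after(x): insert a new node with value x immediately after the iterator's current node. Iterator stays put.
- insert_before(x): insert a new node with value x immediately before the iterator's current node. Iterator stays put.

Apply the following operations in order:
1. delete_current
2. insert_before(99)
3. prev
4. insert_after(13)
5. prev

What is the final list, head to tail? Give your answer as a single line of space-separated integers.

After 1 (delete_current): list=[4, 6, 3, 2, 5] cursor@4
After 2 (insert_before(99)): list=[99, 4, 6, 3, 2, 5] cursor@4
After 3 (prev): list=[99, 4, 6, 3, 2, 5] cursor@99
After 4 (insert_after(13)): list=[99, 13, 4, 6, 3, 2, 5] cursor@99
After 5 (prev): list=[99, 13, 4, 6, 3, 2, 5] cursor@99

Answer: 99 13 4 6 3 2 5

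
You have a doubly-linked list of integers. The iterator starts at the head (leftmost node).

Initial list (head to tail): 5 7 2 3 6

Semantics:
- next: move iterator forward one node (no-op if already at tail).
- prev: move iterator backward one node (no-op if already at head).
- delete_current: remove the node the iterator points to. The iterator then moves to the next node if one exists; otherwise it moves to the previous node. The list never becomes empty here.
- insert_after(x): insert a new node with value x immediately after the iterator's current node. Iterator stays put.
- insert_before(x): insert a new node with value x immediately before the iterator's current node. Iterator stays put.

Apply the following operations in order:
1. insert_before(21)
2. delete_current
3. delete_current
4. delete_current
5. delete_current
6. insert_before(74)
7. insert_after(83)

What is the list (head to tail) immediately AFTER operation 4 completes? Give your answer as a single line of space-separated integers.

Answer: 21 3 6

Derivation:
After 1 (insert_before(21)): list=[21, 5, 7, 2, 3, 6] cursor@5
After 2 (delete_current): list=[21, 7, 2, 3, 6] cursor@7
After 3 (delete_current): list=[21, 2, 3, 6] cursor@2
After 4 (delete_current): list=[21, 3, 6] cursor@3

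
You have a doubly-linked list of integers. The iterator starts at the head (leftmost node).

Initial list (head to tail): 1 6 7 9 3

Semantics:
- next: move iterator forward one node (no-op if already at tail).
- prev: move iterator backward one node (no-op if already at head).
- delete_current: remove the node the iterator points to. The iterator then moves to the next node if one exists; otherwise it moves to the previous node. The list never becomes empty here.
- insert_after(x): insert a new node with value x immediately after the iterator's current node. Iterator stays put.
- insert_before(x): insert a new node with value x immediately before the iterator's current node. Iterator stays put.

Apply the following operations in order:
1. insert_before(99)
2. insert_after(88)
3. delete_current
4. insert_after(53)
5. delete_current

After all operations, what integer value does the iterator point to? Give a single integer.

Answer: 53

Derivation:
After 1 (insert_before(99)): list=[99, 1, 6, 7, 9, 3] cursor@1
After 2 (insert_after(88)): list=[99, 1, 88, 6, 7, 9, 3] cursor@1
After 3 (delete_current): list=[99, 88, 6, 7, 9, 3] cursor@88
After 4 (insert_after(53)): list=[99, 88, 53, 6, 7, 9, 3] cursor@88
After 5 (delete_current): list=[99, 53, 6, 7, 9, 3] cursor@53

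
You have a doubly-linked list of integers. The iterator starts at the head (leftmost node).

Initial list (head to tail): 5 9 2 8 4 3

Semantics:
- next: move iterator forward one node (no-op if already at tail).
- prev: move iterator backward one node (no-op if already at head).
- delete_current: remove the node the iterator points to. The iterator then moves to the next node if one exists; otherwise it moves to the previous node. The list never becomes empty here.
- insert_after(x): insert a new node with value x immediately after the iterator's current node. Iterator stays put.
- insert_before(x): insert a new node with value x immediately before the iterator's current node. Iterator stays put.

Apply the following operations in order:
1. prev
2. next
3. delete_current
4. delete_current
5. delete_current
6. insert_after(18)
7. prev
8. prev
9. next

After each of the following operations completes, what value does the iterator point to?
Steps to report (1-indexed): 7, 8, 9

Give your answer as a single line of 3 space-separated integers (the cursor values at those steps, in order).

After 1 (prev): list=[5, 9, 2, 8, 4, 3] cursor@5
After 2 (next): list=[5, 9, 2, 8, 4, 3] cursor@9
After 3 (delete_current): list=[5, 2, 8, 4, 3] cursor@2
After 4 (delete_current): list=[5, 8, 4, 3] cursor@8
After 5 (delete_current): list=[5, 4, 3] cursor@4
After 6 (insert_after(18)): list=[5, 4, 18, 3] cursor@4
After 7 (prev): list=[5, 4, 18, 3] cursor@5
After 8 (prev): list=[5, 4, 18, 3] cursor@5
After 9 (next): list=[5, 4, 18, 3] cursor@4

Answer: 5 5 4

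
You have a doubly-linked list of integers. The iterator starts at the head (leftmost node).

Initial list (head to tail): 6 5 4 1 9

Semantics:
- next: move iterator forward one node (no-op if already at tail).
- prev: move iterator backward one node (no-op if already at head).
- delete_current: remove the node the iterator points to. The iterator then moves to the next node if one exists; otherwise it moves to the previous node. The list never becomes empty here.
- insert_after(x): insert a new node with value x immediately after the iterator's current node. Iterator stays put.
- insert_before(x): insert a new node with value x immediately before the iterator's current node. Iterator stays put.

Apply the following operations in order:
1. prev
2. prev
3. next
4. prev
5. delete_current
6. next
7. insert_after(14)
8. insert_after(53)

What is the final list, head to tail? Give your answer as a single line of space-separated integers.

Answer: 5 4 53 14 1 9

Derivation:
After 1 (prev): list=[6, 5, 4, 1, 9] cursor@6
After 2 (prev): list=[6, 5, 4, 1, 9] cursor@6
After 3 (next): list=[6, 5, 4, 1, 9] cursor@5
After 4 (prev): list=[6, 5, 4, 1, 9] cursor@6
After 5 (delete_current): list=[5, 4, 1, 9] cursor@5
After 6 (next): list=[5, 4, 1, 9] cursor@4
After 7 (insert_after(14)): list=[5, 4, 14, 1, 9] cursor@4
After 8 (insert_after(53)): list=[5, 4, 53, 14, 1, 9] cursor@4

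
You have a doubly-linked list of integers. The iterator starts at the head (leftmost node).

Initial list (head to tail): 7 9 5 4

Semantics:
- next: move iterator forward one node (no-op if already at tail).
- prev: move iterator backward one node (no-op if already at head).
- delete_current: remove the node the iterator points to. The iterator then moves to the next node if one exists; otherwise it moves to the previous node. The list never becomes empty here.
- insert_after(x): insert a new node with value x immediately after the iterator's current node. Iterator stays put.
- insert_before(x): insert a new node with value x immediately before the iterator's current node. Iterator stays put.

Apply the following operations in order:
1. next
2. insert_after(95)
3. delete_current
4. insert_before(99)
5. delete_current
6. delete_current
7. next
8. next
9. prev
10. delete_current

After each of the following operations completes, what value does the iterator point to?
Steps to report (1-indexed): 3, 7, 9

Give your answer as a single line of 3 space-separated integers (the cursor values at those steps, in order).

After 1 (next): list=[7, 9, 5, 4] cursor@9
After 2 (insert_after(95)): list=[7, 9, 95, 5, 4] cursor@9
After 3 (delete_current): list=[7, 95, 5, 4] cursor@95
After 4 (insert_before(99)): list=[7, 99, 95, 5, 4] cursor@95
After 5 (delete_current): list=[7, 99, 5, 4] cursor@5
After 6 (delete_current): list=[7, 99, 4] cursor@4
After 7 (next): list=[7, 99, 4] cursor@4
After 8 (next): list=[7, 99, 4] cursor@4
After 9 (prev): list=[7, 99, 4] cursor@99
After 10 (delete_current): list=[7, 4] cursor@4

Answer: 95 4 99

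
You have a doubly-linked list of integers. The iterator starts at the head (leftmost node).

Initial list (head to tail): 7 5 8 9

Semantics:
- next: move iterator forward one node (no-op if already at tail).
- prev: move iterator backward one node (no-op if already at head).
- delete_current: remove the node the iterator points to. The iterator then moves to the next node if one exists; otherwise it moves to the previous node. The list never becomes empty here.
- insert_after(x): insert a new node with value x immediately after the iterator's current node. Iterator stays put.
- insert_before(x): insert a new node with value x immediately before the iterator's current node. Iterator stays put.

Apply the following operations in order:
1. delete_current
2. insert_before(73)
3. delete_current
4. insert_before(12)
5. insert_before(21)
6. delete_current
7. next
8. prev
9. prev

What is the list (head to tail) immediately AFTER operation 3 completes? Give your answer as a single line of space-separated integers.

Answer: 73 8 9

Derivation:
After 1 (delete_current): list=[5, 8, 9] cursor@5
After 2 (insert_before(73)): list=[73, 5, 8, 9] cursor@5
After 3 (delete_current): list=[73, 8, 9] cursor@8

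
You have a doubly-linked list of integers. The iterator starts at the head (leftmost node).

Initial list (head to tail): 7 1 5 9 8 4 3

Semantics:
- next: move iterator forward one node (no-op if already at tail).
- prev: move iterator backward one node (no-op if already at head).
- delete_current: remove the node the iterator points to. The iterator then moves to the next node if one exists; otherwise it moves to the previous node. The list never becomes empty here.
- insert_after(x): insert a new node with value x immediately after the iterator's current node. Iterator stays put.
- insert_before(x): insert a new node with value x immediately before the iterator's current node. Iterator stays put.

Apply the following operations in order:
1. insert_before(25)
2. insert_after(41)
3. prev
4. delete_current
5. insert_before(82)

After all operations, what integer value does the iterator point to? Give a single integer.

Answer: 7

Derivation:
After 1 (insert_before(25)): list=[25, 7, 1, 5, 9, 8, 4, 3] cursor@7
After 2 (insert_after(41)): list=[25, 7, 41, 1, 5, 9, 8, 4, 3] cursor@7
After 3 (prev): list=[25, 7, 41, 1, 5, 9, 8, 4, 3] cursor@25
After 4 (delete_current): list=[7, 41, 1, 5, 9, 8, 4, 3] cursor@7
After 5 (insert_before(82)): list=[82, 7, 41, 1, 5, 9, 8, 4, 3] cursor@7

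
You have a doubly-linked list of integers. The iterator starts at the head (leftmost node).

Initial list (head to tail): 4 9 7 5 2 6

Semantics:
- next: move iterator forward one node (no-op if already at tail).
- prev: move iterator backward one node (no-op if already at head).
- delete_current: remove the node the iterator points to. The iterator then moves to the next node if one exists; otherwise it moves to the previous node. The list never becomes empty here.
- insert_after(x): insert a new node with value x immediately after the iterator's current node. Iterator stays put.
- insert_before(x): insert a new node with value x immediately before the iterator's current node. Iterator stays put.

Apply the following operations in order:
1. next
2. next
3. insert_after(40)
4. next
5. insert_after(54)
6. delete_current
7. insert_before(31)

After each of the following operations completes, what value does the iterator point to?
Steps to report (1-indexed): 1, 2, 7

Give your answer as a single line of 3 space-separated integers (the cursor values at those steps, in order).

After 1 (next): list=[4, 9, 7, 5, 2, 6] cursor@9
After 2 (next): list=[4, 9, 7, 5, 2, 6] cursor@7
After 3 (insert_after(40)): list=[4, 9, 7, 40, 5, 2, 6] cursor@7
After 4 (next): list=[4, 9, 7, 40, 5, 2, 6] cursor@40
After 5 (insert_after(54)): list=[4, 9, 7, 40, 54, 5, 2, 6] cursor@40
After 6 (delete_current): list=[4, 9, 7, 54, 5, 2, 6] cursor@54
After 7 (insert_before(31)): list=[4, 9, 7, 31, 54, 5, 2, 6] cursor@54

Answer: 9 7 54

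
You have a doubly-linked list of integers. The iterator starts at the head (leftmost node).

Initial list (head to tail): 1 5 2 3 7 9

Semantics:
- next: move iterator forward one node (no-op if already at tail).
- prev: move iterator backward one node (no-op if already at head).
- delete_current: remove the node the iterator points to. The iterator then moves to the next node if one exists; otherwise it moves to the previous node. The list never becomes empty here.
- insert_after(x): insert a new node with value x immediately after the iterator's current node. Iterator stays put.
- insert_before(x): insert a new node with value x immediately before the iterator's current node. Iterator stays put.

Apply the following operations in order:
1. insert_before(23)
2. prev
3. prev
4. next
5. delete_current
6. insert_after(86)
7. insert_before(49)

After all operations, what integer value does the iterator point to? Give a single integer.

Answer: 5

Derivation:
After 1 (insert_before(23)): list=[23, 1, 5, 2, 3, 7, 9] cursor@1
After 2 (prev): list=[23, 1, 5, 2, 3, 7, 9] cursor@23
After 3 (prev): list=[23, 1, 5, 2, 3, 7, 9] cursor@23
After 4 (next): list=[23, 1, 5, 2, 3, 7, 9] cursor@1
After 5 (delete_current): list=[23, 5, 2, 3, 7, 9] cursor@5
After 6 (insert_after(86)): list=[23, 5, 86, 2, 3, 7, 9] cursor@5
After 7 (insert_before(49)): list=[23, 49, 5, 86, 2, 3, 7, 9] cursor@5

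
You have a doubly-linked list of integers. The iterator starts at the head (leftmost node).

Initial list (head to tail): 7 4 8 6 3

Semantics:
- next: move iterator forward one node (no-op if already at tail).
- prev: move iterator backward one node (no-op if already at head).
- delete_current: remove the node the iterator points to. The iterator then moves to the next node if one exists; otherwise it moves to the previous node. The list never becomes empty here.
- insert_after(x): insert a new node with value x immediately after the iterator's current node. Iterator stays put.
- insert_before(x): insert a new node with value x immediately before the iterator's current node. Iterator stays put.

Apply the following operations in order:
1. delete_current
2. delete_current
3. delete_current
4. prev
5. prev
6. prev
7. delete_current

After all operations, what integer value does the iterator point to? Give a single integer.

After 1 (delete_current): list=[4, 8, 6, 3] cursor@4
After 2 (delete_current): list=[8, 6, 3] cursor@8
After 3 (delete_current): list=[6, 3] cursor@6
After 4 (prev): list=[6, 3] cursor@6
After 5 (prev): list=[6, 3] cursor@6
After 6 (prev): list=[6, 3] cursor@6
After 7 (delete_current): list=[3] cursor@3

Answer: 3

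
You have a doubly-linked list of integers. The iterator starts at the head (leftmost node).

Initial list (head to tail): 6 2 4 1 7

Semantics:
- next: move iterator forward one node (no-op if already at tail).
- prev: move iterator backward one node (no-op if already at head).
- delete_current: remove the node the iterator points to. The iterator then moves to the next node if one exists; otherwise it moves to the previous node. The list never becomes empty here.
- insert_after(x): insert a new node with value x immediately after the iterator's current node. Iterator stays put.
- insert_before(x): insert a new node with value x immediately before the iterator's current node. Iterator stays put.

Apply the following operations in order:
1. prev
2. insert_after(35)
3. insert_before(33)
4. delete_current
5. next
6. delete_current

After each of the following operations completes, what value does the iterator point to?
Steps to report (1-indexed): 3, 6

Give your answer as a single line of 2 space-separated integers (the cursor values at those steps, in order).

After 1 (prev): list=[6, 2, 4, 1, 7] cursor@6
After 2 (insert_after(35)): list=[6, 35, 2, 4, 1, 7] cursor@6
After 3 (insert_before(33)): list=[33, 6, 35, 2, 4, 1, 7] cursor@6
After 4 (delete_current): list=[33, 35, 2, 4, 1, 7] cursor@35
After 5 (next): list=[33, 35, 2, 4, 1, 7] cursor@2
After 6 (delete_current): list=[33, 35, 4, 1, 7] cursor@4

Answer: 6 4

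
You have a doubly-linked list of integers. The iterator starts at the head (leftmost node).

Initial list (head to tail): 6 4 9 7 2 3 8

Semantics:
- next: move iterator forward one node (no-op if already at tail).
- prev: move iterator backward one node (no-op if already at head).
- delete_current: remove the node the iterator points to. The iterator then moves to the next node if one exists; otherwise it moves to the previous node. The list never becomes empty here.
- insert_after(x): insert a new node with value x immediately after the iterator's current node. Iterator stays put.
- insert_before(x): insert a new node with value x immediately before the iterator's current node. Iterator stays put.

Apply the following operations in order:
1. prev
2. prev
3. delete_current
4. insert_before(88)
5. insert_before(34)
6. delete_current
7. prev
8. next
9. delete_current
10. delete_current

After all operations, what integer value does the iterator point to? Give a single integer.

Answer: 2

Derivation:
After 1 (prev): list=[6, 4, 9, 7, 2, 3, 8] cursor@6
After 2 (prev): list=[6, 4, 9, 7, 2, 3, 8] cursor@6
After 3 (delete_current): list=[4, 9, 7, 2, 3, 8] cursor@4
After 4 (insert_before(88)): list=[88, 4, 9, 7, 2, 3, 8] cursor@4
After 5 (insert_before(34)): list=[88, 34, 4, 9, 7, 2, 3, 8] cursor@4
After 6 (delete_current): list=[88, 34, 9, 7, 2, 3, 8] cursor@9
After 7 (prev): list=[88, 34, 9, 7, 2, 3, 8] cursor@34
After 8 (next): list=[88, 34, 9, 7, 2, 3, 8] cursor@9
After 9 (delete_current): list=[88, 34, 7, 2, 3, 8] cursor@7
After 10 (delete_current): list=[88, 34, 2, 3, 8] cursor@2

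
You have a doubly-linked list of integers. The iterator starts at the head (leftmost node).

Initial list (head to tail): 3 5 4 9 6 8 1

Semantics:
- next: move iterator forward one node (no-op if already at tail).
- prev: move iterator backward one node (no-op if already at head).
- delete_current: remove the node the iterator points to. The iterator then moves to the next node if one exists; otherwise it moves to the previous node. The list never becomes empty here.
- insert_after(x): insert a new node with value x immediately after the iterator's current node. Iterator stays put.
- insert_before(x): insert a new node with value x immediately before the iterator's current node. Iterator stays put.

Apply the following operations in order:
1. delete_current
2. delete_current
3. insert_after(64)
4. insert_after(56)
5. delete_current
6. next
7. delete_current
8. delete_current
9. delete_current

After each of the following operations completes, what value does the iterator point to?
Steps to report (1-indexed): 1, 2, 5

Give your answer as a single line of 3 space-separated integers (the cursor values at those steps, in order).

Answer: 5 4 56

Derivation:
After 1 (delete_current): list=[5, 4, 9, 6, 8, 1] cursor@5
After 2 (delete_current): list=[4, 9, 6, 8, 1] cursor@4
After 3 (insert_after(64)): list=[4, 64, 9, 6, 8, 1] cursor@4
After 4 (insert_after(56)): list=[4, 56, 64, 9, 6, 8, 1] cursor@4
After 5 (delete_current): list=[56, 64, 9, 6, 8, 1] cursor@56
After 6 (next): list=[56, 64, 9, 6, 8, 1] cursor@64
After 7 (delete_current): list=[56, 9, 6, 8, 1] cursor@9
After 8 (delete_current): list=[56, 6, 8, 1] cursor@6
After 9 (delete_current): list=[56, 8, 1] cursor@8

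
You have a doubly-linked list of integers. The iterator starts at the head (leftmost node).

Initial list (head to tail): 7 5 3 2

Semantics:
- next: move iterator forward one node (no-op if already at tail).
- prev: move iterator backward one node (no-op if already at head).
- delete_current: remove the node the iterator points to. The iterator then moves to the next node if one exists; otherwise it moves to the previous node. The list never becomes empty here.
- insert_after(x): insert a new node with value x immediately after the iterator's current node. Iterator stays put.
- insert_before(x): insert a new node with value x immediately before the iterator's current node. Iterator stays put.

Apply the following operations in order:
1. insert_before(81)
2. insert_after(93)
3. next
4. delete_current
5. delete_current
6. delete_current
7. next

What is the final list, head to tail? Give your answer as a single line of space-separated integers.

After 1 (insert_before(81)): list=[81, 7, 5, 3, 2] cursor@7
After 2 (insert_after(93)): list=[81, 7, 93, 5, 3, 2] cursor@7
After 3 (next): list=[81, 7, 93, 5, 3, 2] cursor@93
After 4 (delete_current): list=[81, 7, 5, 3, 2] cursor@5
After 5 (delete_current): list=[81, 7, 3, 2] cursor@3
After 6 (delete_current): list=[81, 7, 2] cursor@2
After 7 (next): list=[81, 7, 2] cursor@2

Answer: 81 7 2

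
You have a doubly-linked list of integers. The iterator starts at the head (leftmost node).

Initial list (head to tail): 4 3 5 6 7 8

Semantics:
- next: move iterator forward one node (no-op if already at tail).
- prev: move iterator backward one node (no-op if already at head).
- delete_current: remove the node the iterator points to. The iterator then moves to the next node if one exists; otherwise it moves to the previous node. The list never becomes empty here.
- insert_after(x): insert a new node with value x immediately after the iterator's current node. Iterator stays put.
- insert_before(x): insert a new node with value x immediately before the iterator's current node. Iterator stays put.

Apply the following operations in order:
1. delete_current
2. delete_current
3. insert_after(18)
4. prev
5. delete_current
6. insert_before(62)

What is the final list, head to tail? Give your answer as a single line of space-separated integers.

Answer: 62 18 6 7 8

Derivation:
After 1 (delete_current): list=[3, 5, 6, 7, 8] cursor@3
After 2 (delete_current): list=[5, 6, 7, 8] cursor@5
After 3 (insert_after(18)): list=[5, 18, 6, 7, 8] cursor@5
After 4 (prev): list=[5, 18, 6, 7, 8] cursor@5
After 5 (delete_current): list=[18, 6, 7, 8] cursor@18
After 6 (insert_before(62)): list=[62, 18, 6, 7, 8] cursor@18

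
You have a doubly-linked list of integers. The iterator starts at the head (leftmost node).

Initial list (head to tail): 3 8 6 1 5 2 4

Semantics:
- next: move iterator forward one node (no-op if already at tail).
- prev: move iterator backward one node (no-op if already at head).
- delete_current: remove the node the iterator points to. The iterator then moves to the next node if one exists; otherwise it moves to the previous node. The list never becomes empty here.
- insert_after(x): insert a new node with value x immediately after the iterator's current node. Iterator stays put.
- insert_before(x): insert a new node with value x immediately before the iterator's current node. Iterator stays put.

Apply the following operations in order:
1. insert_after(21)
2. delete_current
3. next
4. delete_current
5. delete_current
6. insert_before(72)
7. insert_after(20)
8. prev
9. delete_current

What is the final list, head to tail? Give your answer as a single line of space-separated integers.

After 1 (insert_after(21)): list=[3, 21, 8, 6, 1, 5, 2, 4] cursor@3
After 2 (delete_current): list=[21, 8, 6, 1, 5, 2, 4] cursor@21
After 3 (next): list=[21, 8, 6, 1, 5, 2, 4] cursor@8
After 4 (delete_current): list=[21, 6, 1, 5, 2, 4] cursor@6
After 5 (delete_current): list=[21, 1, 5, 2, 4] cursor@1
After 6 (insert_before(72)): list=[21, 72, 1, 5, 2, 4] cursor@1
After 7 (insert_after(20)): list=[21, 72, 1, 20, 5, 2, 4] cursor@1
After 8 (prev): list=[21, 72, 1, 20, 5, 2, 4] cursor@72
After 9 (delete_current): list=[21, 1, 20, 5, 2, 4] cursor@1

Answer: 21 1 20 5 2 4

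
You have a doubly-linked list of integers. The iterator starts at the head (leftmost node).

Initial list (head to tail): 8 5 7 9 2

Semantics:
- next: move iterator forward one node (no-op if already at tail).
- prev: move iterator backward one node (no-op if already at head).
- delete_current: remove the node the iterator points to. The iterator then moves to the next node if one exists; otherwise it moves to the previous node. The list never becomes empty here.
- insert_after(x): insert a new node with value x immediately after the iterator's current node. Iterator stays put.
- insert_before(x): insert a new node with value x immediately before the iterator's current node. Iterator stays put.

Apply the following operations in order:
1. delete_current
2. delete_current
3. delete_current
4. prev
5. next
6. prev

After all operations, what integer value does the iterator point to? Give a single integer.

After 1 (delete_current): list=[5, 7, 9, 2] cursor@5
After 2 (delete_current): list=[7, 9, 2] cursor@7
After 3 (delete_current): list=[9, 2] cursor@9
After 4 (prev): list=[9, 2] cursor@9
After 5 (next): list=[9, 2] cursor@2
After 6 (prev): list=[9, 2] cursor@9

Answer: 9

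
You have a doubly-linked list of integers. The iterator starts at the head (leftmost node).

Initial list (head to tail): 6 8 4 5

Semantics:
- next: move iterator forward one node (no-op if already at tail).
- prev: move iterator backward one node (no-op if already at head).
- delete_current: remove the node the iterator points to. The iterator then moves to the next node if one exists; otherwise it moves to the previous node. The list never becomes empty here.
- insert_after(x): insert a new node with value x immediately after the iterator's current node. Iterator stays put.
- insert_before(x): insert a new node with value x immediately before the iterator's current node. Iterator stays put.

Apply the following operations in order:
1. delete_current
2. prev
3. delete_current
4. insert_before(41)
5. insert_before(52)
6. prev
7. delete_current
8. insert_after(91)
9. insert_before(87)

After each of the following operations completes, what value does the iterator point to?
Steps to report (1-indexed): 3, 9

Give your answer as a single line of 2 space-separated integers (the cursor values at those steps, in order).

Answer: 4 4

Derivation:
After 1 (delete_current): list=[8, 4, 5] cursor@8
After 2 (prev): list=[8, 4, 5] cursor@8
After 3 (delete_current): list=[4, 5] cursor@4
After 4 (insert_before(41)): list=[41, 4, 5] cursor@4
After 5 (insert_before(52)): list=[41, 52, 4, 5] cursor@4
After 6 (prev): list=[41, 52, 4, 5] cursor@52
After 7 (delete_current): list=[41, 4, 5] cursor@4
After 8 (insert_after(91)): list=[41, 4, 91, 5] cursor@4
After 9 (insert_before(87)): list=[41, 87, 4, 91, 5] cursor@4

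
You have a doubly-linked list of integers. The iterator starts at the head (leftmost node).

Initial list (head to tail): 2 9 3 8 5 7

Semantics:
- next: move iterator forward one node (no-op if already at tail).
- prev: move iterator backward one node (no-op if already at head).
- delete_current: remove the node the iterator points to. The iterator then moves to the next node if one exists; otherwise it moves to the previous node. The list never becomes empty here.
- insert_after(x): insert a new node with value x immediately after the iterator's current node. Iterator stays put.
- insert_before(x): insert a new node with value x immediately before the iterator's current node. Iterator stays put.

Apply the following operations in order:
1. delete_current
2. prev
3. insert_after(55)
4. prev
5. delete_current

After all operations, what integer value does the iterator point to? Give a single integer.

After 1 (delete_current): list=[9, 3, 8, 5, 7] cursor@9
After 2 (prev): list=[9, 3, 8, 5, 7] cursor@9
After 3 (insert_after(55)): list=[9, 55, 3, 8, 5, 7] cursor@9
After 4 (prev): list=[9, 55, 3, 8, 5, 7] cursor@9
After 5 (delete_current): list=[55, 3, 8, 5, 7] cursor@55

Answer: 55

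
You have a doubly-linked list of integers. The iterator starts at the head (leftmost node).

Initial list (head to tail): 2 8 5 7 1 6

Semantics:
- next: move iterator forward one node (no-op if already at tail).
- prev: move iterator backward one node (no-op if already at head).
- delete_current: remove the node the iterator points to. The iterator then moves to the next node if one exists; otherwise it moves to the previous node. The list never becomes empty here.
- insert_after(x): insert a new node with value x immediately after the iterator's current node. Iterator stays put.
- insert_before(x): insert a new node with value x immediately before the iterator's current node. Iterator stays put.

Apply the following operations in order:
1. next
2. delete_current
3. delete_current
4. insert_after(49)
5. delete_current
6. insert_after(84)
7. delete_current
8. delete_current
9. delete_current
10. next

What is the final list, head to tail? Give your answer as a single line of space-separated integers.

Answer: 2 6

Derivation:
After 1 (next): list=[2, 8, 5, 7, 1, 6] cursor@8
After 2 (delete_current): list=[2, 5, 7, 1, 6] cursor@5
After 3 (delete_current): list=[2, 7, 1, 6] cursor@7
After 4 (insert_after(49)): list=[2, 7, 49, 1, 6] cursor@7
After 5 (delete_current): list=[2, 49, 1, 6] cursor@49
After 6 (insert_after(84)): list=[2, 49, 84, 1, 6] cursor@49
After 7 (delete_current): list=[2, 84, 1, 6] cursor@84
After 8 (delete_current): list=[2, 1, 6] cursor@1
After 9 (delete_current): list=[2, 6] cursor@6
After 10 (next): list=[2, 6] cursor@6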